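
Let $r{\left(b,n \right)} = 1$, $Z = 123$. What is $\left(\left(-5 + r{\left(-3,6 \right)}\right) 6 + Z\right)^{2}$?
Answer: $9801$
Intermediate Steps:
$\left(\left(-5 + r{\left(-3,6 \right)}\right) 6 + Z\right)^{2} = \left(\left(-5 + 1\right) 6 + 123\right)^{2} = \left(\left(-4\right) 6 + 123\right)^{2} = \left(-24 + 123\right)^{2} = 99^{2} = 9801$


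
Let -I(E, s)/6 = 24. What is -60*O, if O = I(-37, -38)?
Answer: 8640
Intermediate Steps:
I(E, s) = -144 (I(E, s) = -6*24 = -144)
O = -144
-60*O = -60*(-144) = 8640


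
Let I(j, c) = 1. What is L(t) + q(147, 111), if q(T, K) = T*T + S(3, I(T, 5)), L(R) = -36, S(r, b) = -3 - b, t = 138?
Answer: 21569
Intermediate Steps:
q(T, K) = -4 + T**2 (q(T, K) = T*T + (-3 - 1*1) = T**2 + (-3 - 1) = T**2 - 4 = -4 + T**2)
L(t) + q(147, 111) = -36 + (-4 + 147**2) = -36 + (-4 + 21609) = -36 + 21605 = 21569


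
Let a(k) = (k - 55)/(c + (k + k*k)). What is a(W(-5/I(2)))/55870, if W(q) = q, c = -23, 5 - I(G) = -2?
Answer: 91/2117473 ≈ 4.2976e-5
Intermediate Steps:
I(G) = 7 (I(G) = 5 - 1*(-2) = 5 + 2 = 7)
a(k) = (-55 + k)/(-23 + k + k**2) (a(k) = (k - 55)/(-23 + (k + k*k)) = (-55 + k)/(-23 + (k + k**2)) = (-55 + k)/(-23 + k + k**2))
a(W(-5/I(2)))/55870 = ((-55 - 5/7)/(-23 - 5/7 + (-5/7)**2))/55870 = ((-55 - 5*1/7)/(-23 - 5*1/7 + (-5*1/7)**2))*(1/55870) = ((-55 - 5/7)/(-23 - 5/7 + (-5/7)**2))*(1/55870) = (-390/7/(-23 - 5/7 + 25/49))*(1/55870) = (-390/7/(-1137/49))*(1/55870) = -49/1137*(-390/7)*(1/55870) = (910/379)*(1/55870) = 91/2117473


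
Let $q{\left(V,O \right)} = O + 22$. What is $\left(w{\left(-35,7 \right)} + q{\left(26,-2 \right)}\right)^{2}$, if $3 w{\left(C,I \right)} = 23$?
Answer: $\frac{6889}{9} \approx 765.44$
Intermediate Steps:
$q{\left(V,O \right)} = 22 + O$
$w{\left(C,I \right)} = \frac{23}{3}$ ($w{\left(C,I \right)} = \frac{1}{3} \cdot 23 = \frac{23}{3}$)
$\left(w{\left(-35,7 \right)} + q{\left(26,-2 \right)}\right)^{2} = \left(\frac{23}{3} + \left(22 - 2\right)\right)^{2} = \left(\frac{23}{3} + 20\right)^{2} = \left(\frac{83}{3}\right)^{2} = \frac{6889}{9}$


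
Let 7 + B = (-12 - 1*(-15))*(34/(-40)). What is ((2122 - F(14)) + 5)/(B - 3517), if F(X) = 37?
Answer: -41800/70531 ≈ -0.59265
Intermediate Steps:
B = -191/20 (B = -7 + (-12 - 1*(-15))*(34/(-40)) = -7 + (-12 + 15)*(34*(-1/40)) = -7 + 3*(-17/20) = -7 - 51/20 = -191/20 ≈ -9.5500)
((2122 - F(14)) + 5)/(B - 3517) = ((2122 - 1*37) + 5)/(-191/20 - 3517) = ((2122 - 37) + 5)/(-70531/20) = (2085 + 5)*(-20/70531) = 2090*(-20/70531) = -41800/70531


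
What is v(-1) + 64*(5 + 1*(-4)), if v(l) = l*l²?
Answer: 63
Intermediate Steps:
v(l) = l³
v(-1) + 64*(5 + 1*(-4)) = (-1)³ + 64*(5 + 1*(-4)) = -1 + 64*(5 - 4) = -1 + 64*1 = -1 + 64 = 63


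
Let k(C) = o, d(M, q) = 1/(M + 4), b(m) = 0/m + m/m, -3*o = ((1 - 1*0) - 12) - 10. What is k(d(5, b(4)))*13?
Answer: 91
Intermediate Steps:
o = 7 (o = -(((1 - 1*0) - 12) - 10)/3 = -(((1 + 0) - 12) - 10)/3 = -((1 - 12) - 10)/3 = -(-11 - 10)/3 = -⅓*(-21) = 7)
b(m) = 1 (b(m) = 0 + 1 = 1)
d(M, q) = 1/(4 + M)
k(C) = 7
k(d(5, b(4)))*13 = 7*13 = 91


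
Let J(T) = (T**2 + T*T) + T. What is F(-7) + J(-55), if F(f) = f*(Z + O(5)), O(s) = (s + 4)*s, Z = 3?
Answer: 5659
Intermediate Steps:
O(s) = s*(4 + s) (O(s) = (4 + s)*s = s*(4 + s))
J(T) = T + 2*T**2 (J(T) = (T**2 + T**2) + T = 2*T**2 + T = T + 2*T**2)
F(f) = 48*f (F(f) = f*(3 + 5*(4 + 5)) = f*(3 + 5*9) = f*(3 + 45) = f*48 = 48*f)
F(-7) + J(-55) = 48*(-7) - 55*(1 + 2*(-55)) = -336 - 55*(1 - 110) = -336 - 55*(-109) = -336 + 5995 = 5659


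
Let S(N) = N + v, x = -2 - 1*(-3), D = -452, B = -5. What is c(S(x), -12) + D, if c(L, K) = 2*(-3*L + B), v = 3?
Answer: -486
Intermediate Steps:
x = 1 (x = -2 + 3 = 1)
S(N) = 3 + N (S(N) = N + 3 = 3 + N)
c(L, K) = -10 - 6*L (c(L, K) = 2*(-3*L - 5) = 2*(-5 - 3*L) = -10 - 6*L)
c(S(x), -12) + D = (-10 - 6*(3 + 1)) - 452 = (-10 - 6*4) - 452 = (-10 - 24) - 452 = -34 - 452 = -486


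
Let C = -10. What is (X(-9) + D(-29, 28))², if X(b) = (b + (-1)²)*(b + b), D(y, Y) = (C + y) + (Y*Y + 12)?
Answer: 811801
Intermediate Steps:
D(y, Y) = 2 + y + Y² (D(y, Y) = (-10 + y) + (Y*Y + 12) = (-10 + y) + (Y² + 12) = (-10 + y) + (12 + Y²) = 2 + y + Y²)
X(b) = 2*b*(1 + b) (X(b) = (b + 1)*(2*b) = (1 + b)*(2*b) = 2*b*(1 + b))
(X(-9) + D(-29, 28))² = (2*(-9)*(1 - 9) + (2 - 29 + 28²))² = (2*(-9)*(-8) + (2 - 29 + 784))² = (144 + 757)² = 901² = 811801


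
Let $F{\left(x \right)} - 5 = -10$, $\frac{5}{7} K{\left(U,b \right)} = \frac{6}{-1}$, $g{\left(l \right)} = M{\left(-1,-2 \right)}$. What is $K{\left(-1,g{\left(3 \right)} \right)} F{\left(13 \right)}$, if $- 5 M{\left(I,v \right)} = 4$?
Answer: $42$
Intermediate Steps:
$M{\left(I,v \right)} = - \frac{4}{5}$ ($M{\left(I,v \right)} = \left(- \frac{1}{5}\right) 4 = - \frac{4}{5}$)
$g{\left(l \right)} = - \frac{4}{5}$
$K{\left(U,b \right)} = - \frac{42}{5}$ ($K{\left(U,b \right)} = \frac{7 \frac{6}{-1}}{5} = \frac{7 \cdot 6 \left(-1\right)}{5} = \frac{7}{5} \left(-6\right) = - \frac{42}{5}$)
$F{\left(x \right)} = -5$ ($F{\left(x \right)} = 5 - 10 = -5$)
$K{\left(-1,g{\left(3 \right)} \right)} F{\left(13 \right)} = \left(- \frac{42}{5}\right) \left(-5\right) = 42$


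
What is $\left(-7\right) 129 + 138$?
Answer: $-765$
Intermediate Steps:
$\left(-7\right) 129 + 138 = -903 + 138 = -765$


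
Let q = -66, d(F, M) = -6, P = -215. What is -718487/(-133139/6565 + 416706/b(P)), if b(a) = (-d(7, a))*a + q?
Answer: 1066011977030/486035229 ≈ 2193.3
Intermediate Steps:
b(a) = -66 + 6*a (b(a) = (-1*(-6))*a - 66 = 6*a - 66 = -66 + 6*a)
-718487/(-133139/6565 + 416706/b(P)) = -718487/(-133139/6565 + 416706/(-66 + 6*(-215))) = -718487/(-133139*1/6565 + 416706/(-66 - 1290)) = -718487/(-133139/6565 + 416706/(-1356)) = -718487/(-133139/6565 + 416706*(-1/1356)) = -718487/(-133139/6565 - 69451/226) = -718487/(-486035229/1483690) = -718487*(-1483690/486035229) = 1066011977030/486035229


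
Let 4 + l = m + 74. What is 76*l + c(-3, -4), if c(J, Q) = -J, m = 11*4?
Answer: 8667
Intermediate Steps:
m = 44
l = 114 (l = -4 + (44 + 74) = -4 + 118 = 114)
76*l + c(-3, -4) = 76*114 - 1*(-3) = 8664 + 3 = 8667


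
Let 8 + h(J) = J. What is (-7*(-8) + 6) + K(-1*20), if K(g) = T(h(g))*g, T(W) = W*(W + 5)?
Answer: -12818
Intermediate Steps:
h(J) = -8 + J
T(W) = W*(5 + W)
K(g) = g*(-8 + g)*(-3 + g) (K(g) = ((-8 + g)*(5 + (-8 + g)))*g = ((-8 + g)*(-3 + g))*g = g*(-8 + g)*(-3 + g))
(-7*(-8) + 6) + K(-1*20) = (-7*(-8) + 6) + (-1*20)*(-8 - 1*20)*(-3 - 1*20) = (56 + 6) - 20*(-8 - 20)*(-3 - 20) = 62 - 20*(-28)*(-23) = 62 - 12880 = -12818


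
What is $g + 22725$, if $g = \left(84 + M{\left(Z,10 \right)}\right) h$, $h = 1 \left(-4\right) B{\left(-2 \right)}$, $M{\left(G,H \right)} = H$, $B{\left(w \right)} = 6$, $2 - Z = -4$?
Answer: $20469$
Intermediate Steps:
$Z = 6$ ($Z = 2 - -4 = 2 + 4 = 6$)
$h = -24$ ($h = 1 \left(-4\right) 6 = \left(-4\right) 6 = -24$)
$g = -2256$ ($g = \left(84 + 10\right) \left(-24\right) = 94 \left(-24\right) = -2256$)
$g + 22725 = -2256 + 22725 = 20469$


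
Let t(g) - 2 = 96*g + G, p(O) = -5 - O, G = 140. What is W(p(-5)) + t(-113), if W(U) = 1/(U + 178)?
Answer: -1905667/178 ≈ -10706.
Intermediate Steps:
t(g) = 142 + 96*g (t(g) = 2 + (96*g + 140) = 2 + (140 + 96*g) = 142 + 96*g)
W(U) = 1/(178 + U)
W(p(-5)) + t(-113) = 1/(178 + (-5 - 1*(-5))) + (142 + 96*(-113)) = 1/(178 + (-5 + 5)) + (142 - 10848) = 1/(178 + 0) - 10706 = 1/178 - 10706 = -1905667/178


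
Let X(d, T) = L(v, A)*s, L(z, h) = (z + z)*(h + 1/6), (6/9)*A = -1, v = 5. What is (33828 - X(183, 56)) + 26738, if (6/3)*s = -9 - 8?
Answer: 181358/3 ≈ 60453.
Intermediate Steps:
A = -3/2 (A = (3/2)*(-1) = -3/2 ≈ -1.5000)
L(z, h) = 2*z*(⅙ + h) (L(z, h) = (2*z)*(h + ⅙) = (2*z)*(⅙ + h) = 2*z*(⅙ + h))
s = -17/2 (s = (-9 - 8)/2 = (½)*(-17) = -17/2 ≈ -8.5000)
X(d, T) = 340/3 (X(d, T) = ((⅓)*5*(1 + 6*(-3/2)))*(-17/2) = ((⅓)*5*(1 - 9))*(-17/2) = ((⅓)*5*(-8))*(-17/2) = -40/3*(-17/2) = 340/3)
(33828 - X(183, 56)) + 26738 = (33828 - 1*340/3) + 26738 = (33828 - 340/3) + 26738 = 101144/3 + 26738 = 181358/3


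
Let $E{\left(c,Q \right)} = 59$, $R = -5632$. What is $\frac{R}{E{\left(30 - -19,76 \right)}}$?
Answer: $- \frac{5632}{59} \approx -95.458$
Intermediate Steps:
$\frac{R}{E{\left(30 - -19,76 \right)}} = - \frac{5632}{59}$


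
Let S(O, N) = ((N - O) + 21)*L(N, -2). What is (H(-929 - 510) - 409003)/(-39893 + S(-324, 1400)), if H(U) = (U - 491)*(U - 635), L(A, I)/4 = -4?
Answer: -211401/3989 ≈ -52.996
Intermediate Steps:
L(A, I) = -16 (L(A, I) = 4*(-4) = -16)
S(O, N) = -336 - 16*N + 16*O (S(O, N) = ((N - O) + 21)*(-16) = (21 + N - O)*(-16) = -336 - 16*N + 16*O)
H(U) = (-635 + U)*(-491 + U) (H(U) = (-491 + U)*(-635 + U) = (-635 + U)*(-491 + U))
(H(-929 - 510) - 409003)/(-39893 + S(-324, 1400)) = ((311785 + (-929 - 510)**2 - 1126*(-929 - 510)) - 409003)/(-39893 + (-336 - 16*1400 + 16*(-324))) = ((311785 + (-1439)**2 - 1126*(-1439)) - 409003)/(-39893 + (-336 - 22400 - 5184)) = ((311785 + 2070721 + 1620314) - 409003)/(-39893 - 27920) = (4002820 - 409003)/(-67813) = 3593817*(-1/67813) = -211401/3989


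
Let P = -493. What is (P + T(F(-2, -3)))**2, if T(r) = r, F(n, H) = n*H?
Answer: 237169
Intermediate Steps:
F(n, H) = H*n
(P + T(F(-2, -3)))**2 = (-493 - 3*(-2))**2 = (-493 + 6)**2 = (-487)**2 = 237169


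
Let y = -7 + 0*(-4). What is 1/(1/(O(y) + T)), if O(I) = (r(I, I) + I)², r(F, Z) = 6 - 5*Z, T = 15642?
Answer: 16798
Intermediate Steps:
y = -7 (y = -7 + 0 = -7)
O(I) = (6 - 4*I)² (O(I) = ((6 - 5*I) + I)² = (6 - 4*I)²)
1/(1/(O(y) + T)) = 1/(1/(4*(-3 + 2*(-7))² + 15642)) = 1/(1/(4*(-3 - 14)² + 15642)) = 1/(1/(4*(-17)² + 15642)) = 1/(1/(4*289 + 15642)) = 1/(1/(1156 + 15642)) = 1/(1/16798) = 16798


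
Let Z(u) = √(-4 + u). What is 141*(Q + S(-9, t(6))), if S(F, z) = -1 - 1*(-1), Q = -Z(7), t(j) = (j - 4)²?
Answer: -141*√3 ≈ -244.22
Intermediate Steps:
t(j) = (-4 + j)²
Q = -√3 (Q = -√(-4 + 7) = -√3 ≈ -1.7320)
S(F, z) = 0 (S(F, z) = -1 + 1 = 0)
141*(Q + S(-9, t(6))) = 141*(-√3 + 0) = 141*(-√3) = -141*√3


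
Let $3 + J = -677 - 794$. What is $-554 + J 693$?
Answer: $-1022036$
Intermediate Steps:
$J = -1474$ ($J = -3 - 1471 = -1474$)
$-554 + J 693 = -554 - 1021482 = -1022036$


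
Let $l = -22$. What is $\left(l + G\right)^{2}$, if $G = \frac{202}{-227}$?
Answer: $\frac{26998416}{51529} \approx 523.95$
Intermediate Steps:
$G = - \frac{202}{227}$ ($G = 202 \left(- \frac{1}{227}\right) = - \frac{202}{227} \approx -0.88987$)
$\left(l + G\right)^{2} = \left(-22 - \frac{202}{227}\right)^{2} = \left(- \frac{5196}{227}\right)^{2} = \frac{26998416}{51529}$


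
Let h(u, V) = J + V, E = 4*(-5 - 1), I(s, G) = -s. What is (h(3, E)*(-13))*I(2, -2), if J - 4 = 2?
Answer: -468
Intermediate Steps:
E = -24 (E = 4*(-6) = -24)
J = 6 (J = 4 + 2 = 6)
h(u, V) = 6 + V
(h(3, E)*(-13))*I(2, -2) = ((6 - 24)*(-13))*(-1*2) = -18*(-13)*(-2) = 234*(-2) = -468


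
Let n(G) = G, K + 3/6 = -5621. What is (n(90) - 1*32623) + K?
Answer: -76309/2 ≈ -38155.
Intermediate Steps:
K = -11243/2 (K = -½ - 5621 = -11243/2 ≈ -5621.5)
(n(90) - 1*32623) + K = (90 - 1*32623) - 11243/2 = (90 - 32623) - 11243/2 = -32533 - 11243/2 = -76309/2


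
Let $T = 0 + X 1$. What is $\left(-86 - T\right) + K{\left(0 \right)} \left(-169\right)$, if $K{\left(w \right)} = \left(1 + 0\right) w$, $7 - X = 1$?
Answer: $-92$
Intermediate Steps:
$X = 6$ ($X = 7 - 1 = 6$)
$T = 6$ ($T = 0 + 6 \cdot 1 = 0 + 6 = 6$)
$K{\left(w \right)} = w$ ($K{\left(w \right)} = 1 w = w$)
$\left(-86 - T\right) + K{\left(0 \right)} \left(-169\right) = \left(-86 - 6\right) + 0 \left(-169\right) = \left(-86 - 6\right) + 0 = -92 + 0 = -92$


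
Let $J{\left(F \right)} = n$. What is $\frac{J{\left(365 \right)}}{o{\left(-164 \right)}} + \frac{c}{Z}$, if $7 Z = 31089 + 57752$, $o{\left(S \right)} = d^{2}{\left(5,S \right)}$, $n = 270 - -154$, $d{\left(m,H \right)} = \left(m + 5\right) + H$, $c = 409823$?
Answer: $\frac{17018301115}{526738289} \approx 32.309$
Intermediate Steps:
$d{\left(m,H \right)} = 5 + H + m$ ($d{\left(m,H \right)} = \left(5 + m\right) + H = 5 + H + m$)
$n = 424$ ($n = 270 + 154 = 424$)
$o{\left(S \right)} = \left(10 + S\right)^{2}$ ($o{\left(S \right)} = \left(5 + S + 5\right)^{2} = \left(10 + S\right)^{2}$)
$Z = \frac{88841}{7}$ ($Z = \frac{31089 + 57752}{7} = \frac{1}{7} \cdot 88841 = \frac{88841}{7} \approx 12692.0$)
$J{\left(F \right)} = 424$
$\frac{J{\left(365 \right)}}{o{\left(-164 \right)}} + \frac{c}{Z} = \frac{424}{\left(10 - 164\right)^{2}} + \frac{409823}{\frac{88841}{7}} = \frac{424}{\left(-154\right)^{2}} + 409823 \cdot \frac{7}{88841} = \frac{424}{23716} + \frac{2868761}{88841} = 424 \cdot \frac{1}{23716} + \frac{2868761}{88841} = \frac{106}{5929} + \frac{2868761}{88841} = \frac{17018301115}{526738289}$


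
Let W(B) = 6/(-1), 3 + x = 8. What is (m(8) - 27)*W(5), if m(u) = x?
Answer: 132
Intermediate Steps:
x = 5 (x = -3 + 8 = 5)
m(u) = 5
W(B) = -6 (W(B) = 6*(-1) = -6)
(m(8) - 27)*W(5) = (5 - 27)*(-6) = -22*(-6) = 132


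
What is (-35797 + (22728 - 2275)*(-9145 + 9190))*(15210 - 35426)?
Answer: -17882831008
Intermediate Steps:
(-35797 + (22728 - 2275)*(-9145 + 9190))*(15210 - 35426) = (-35797 + 20453*45)*(-20216) = (-35797 + 920385)*(-20216) = 884588*(-20216) = -17882831008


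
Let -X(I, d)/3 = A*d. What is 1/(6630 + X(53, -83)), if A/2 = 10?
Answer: 1/11610 ≈ 8.6133e-5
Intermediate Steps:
A = 20 (A = 2*10 = 20)
X(I, d) = -60*d
1/(6630 + X(53, -83)) = 1/(6630 - 60*(-83)) = 1/(6630 + 4980) = 1/11610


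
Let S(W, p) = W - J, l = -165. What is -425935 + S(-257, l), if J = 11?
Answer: -426203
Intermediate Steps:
S(W, p) = -11 + W (S(W, p) = W - 1*11 = W - 11 = -11 + W)
-425935 + S(-257, l) = -425935 + (-11 - 257) = -425935 - 268 = -426203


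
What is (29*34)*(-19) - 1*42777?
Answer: -61511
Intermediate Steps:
(29*34)*(-19) - 1*42777 = 986*(-19) - 42777 = -18734 - 42777 = -61511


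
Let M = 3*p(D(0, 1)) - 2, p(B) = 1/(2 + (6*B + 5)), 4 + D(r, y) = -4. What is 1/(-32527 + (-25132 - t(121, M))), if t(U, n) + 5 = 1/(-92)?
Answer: -92/5304167 ≈ -1.7345e-5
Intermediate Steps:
D(r, y) = -8 (D(r, y) = -4 - 4 = -8)
p(B) = 1/(7 + 6*B) (p(B) = 1/(2 + (5 + 6*B)) = 1/(7 + 6*B))
M = -85/41 (M = 3/(7 + 6*(-8)) - 2 = 3/(7 - 48) - 2 = 3/(-41) - 2 = 3*(-1/41) - 2 = -3/41 - 2 = -85/41 ≈ -2.0732)
t(U, n) = -461/92 (t(U, n) = -5 + 1/(-92) = -5 - 1/92 = -461/92)
1/(-32527 + (-25132 - t(121, M))) = 1/(-32527 + (-25132 - 1*(-461/92))) = 1/(-32527 + (-25132 + 461/92)) = 1/(-32527 - 2311683/92) = 1/(-5304167/92) = -92/5304167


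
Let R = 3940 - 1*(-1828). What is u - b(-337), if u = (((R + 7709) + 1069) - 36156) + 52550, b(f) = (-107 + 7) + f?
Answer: 31377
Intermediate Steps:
b(f) = -100 + f
R = 5768 (R = 3940 + 1828 = 5768)
u = 30940 (u = (((5768 + 7709) + 1069) - 36156) + 52550 = ((13477 + 1069) - 36156) + 52550 = (14546 - 36156) + 52550 = -21610 + 52550 = 30940)
u - b(-337) = 30940 - (-100 - 337) = 30940 - 1*(-437) = 30940 + 437 = 31377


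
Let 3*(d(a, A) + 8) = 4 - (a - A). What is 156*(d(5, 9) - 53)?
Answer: -9100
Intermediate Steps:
d(a, A) = -20/3 - a/3 + A/3 (d(a, A) = -8 + (4 - (a - A))/3 = -8 + (4 + (A - a))/3 = -8 + (4 + A - a)/3 = -8 + (4/3 - a/3 + A/3) = -20/3 - a/3 + A/3)
156*(d(5, 9) - 53) = 156*((-20/3 - 1/3*5 + (1/3)*9) - 53) = 156*((-20/3 - 5/3 + 3) - 53) = 156*(-16/3 - 53) = 156*(-175/3) = -9100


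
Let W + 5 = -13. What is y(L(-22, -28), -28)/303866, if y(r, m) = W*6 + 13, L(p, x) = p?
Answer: -95/303866 ≈ -0.00031264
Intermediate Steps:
W = -18 (W = -5 - 13 = -18)
y(r, m) = -95 (y(r, m) = -18*6 + 13 = -108 + 13 = -95)
y(L(-22, -28), -28)/303866 = -95/303866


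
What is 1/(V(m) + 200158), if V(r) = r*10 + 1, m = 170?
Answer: 1/201859 ≈ 4.9540e-6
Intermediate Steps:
V(r) = 1 + 10*r (V(r) = 10*r + 1 = 1 + 10*r)
1/(V(m) + 200158) = 1/((1 + 10*170) + 200158) = 1/((1 + 1700) + 200158) = 1/(1701 + 200158) = 1/201859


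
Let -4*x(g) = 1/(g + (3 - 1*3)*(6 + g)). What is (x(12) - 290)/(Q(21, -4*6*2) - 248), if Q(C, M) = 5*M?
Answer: 13921/23424 ≈ 0.59431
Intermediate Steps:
x(g) = -1/(4*g) (x(g) = -1/(4*(g + (3 - 1*3)*(6 + g))) = -1/(4*(g + (3 - 3)*(6 + g))) = -1/(4*(g + 0*(6 + g))) = -1/(4*(g + 0)) = -1/(4*g))
(x(12) - 290)/(Q(21, -4*6*2) - 248) = (-¼/12 - 290)/(5*(-4*6*2) - 248) = (-¼*1/12 - 290)/(5*(-24*2) - 248) = (-1/48 - 290)/(5*(-48) - 248) = -13921/(48*(-240 - 248)) = -13921/48/(-488) = -13921/48*(-1/488) = 13921/23424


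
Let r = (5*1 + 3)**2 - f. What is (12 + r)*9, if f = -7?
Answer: 747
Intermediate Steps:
r = 71 (r = (5*1 + 3)**2 - 1*(-7) = (5 + 3)**2 + 7 = 8**2 + 7 = 64 + 7 = 71)
(12 + r)*9 = (12 + 71)*9 = 83*9 = 747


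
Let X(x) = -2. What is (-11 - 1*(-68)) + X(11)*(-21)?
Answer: 99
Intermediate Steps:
(-11 - 1*(-68)) + X(11)*(-21) = (-11 - 1*(-68)) - 2*(-21) = (-11 + 68) + 42 = 57 + 42 = 99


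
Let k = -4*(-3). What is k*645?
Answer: 7740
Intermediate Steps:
k = 12
k*645 = 12*645 = 7740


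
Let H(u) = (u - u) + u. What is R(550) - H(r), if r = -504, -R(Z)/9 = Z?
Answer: -4446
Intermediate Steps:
R(Z) = -9*Z
H(u) = u (H(u) = 0 + u = u)
R(550) - H(r) = -9*550 - 1*(-504) = -4950 + 504 = -4446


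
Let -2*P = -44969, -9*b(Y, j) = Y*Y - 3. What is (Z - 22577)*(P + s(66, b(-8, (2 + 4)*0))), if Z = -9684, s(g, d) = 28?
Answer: -1452551525/2 ≈ -7.2628e+8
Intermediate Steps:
b(Y, j) = ⅓ - Y²/9 (b(Y, j) = -(Y*Y - 3)/9 = -(Y² - 3)/9 = -(-3 + Y²)/9 = ⅓ - Y²/9)
P = 44969/2 (P = -½*(-44969) = 44969/2 ≈ 22485.)
(Z - 22577)*(P + s(66, b(-8, (2 + 4)*0))) = (-9684 - 22577)*(44969/2 + 28) = -32261*45025/2 = -1452551525/2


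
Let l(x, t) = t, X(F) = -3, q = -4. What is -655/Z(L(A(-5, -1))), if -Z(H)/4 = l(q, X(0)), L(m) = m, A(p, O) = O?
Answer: -655/12 ≈ -54.583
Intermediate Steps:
Z(H) = 12 (Z(H) = -4*(-3) = 12)
-655/Z(L(A(-5, -1))) = -655/12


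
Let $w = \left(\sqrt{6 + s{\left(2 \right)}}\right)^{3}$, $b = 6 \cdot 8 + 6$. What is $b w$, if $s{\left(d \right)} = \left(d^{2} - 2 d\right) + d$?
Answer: $864 \sqrt{2} \approx 1221.9$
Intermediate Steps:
$s{\left(d \right)} = d^{2} - d$
$b = 54$ ($b = 48 + 6 = 54$)
$w = 16 \sqrt{2}$ ($w = \left(\sqrt{6 + 2 \left(-1 + 2\right)}\right)^{3} = \left(\sqrt{6 + 2 \cdot 1}\right)^{3} = \left(\sqrt{6 + 2}\right)^{3} = \left(\sqrt{8}\right)^{3} = \left(2 \sqrt{2}\right)^{3} = 16 \sqrt{2} \approx 22.627$)
$b w = 54 \cdot 16 \sqrt{2} = 864 \sqrt{2}$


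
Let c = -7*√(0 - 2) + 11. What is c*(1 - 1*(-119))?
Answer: 1320 - 840*I*√2 ≈ 1320.0 - 1187.9*I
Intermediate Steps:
c = 11 - 7*I*√2 (c = -7*I*√2 + 11 = 11 - 7*I*√2 ≈ 11.0 - 9.8995*I)
c*(1 - 1*(-119)) = (11 - 7*I*√2)*(1 - 1*(-119)) = (11 - 7*I*√2)*(1 + 119) = (11 - 7*I*√2)*120 = 1320 - 840*I*√2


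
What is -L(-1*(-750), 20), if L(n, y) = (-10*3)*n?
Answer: 22500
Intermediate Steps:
L(n, y) = -30*n
-L(-1*(-750), 20) = -(-30)*(-1*(-750)) = -(-30)*750 = -1*(-22500) = 22500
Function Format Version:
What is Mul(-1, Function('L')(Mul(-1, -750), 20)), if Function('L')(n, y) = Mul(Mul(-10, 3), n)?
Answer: 22500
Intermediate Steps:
Function('L')(n, y) = Mul(-30, n)
Mul(-1, Function('L')(Mul(-1, -750), 20)) = Mul(-1, Mul(-30, Mul(-1, -750))) = Mul(-1, Mul(-30, 750)) = Mul(-1, -22500) = 22500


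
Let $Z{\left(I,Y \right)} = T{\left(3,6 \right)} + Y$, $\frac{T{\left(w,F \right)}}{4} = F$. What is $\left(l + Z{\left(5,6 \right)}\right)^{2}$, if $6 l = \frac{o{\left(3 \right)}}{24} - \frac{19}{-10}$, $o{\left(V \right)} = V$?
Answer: $\frac{5890329}{6400} \approx 920.36$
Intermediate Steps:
$T{\left(w,F \right)} = 4 F$
$Z{\left(I,Y \right)} = 24 + Y$ ($Z{\left(I,Y \right)} = 4 \cdot 6 + Y = 24 + Y$)
$l = \frac{27}{80}$ ($l = \frac{\frac{3}{24} - \frac{19}{-10}}{6} = \frac{3 \cdot \frac{1}{24} - - \frac{19}{10}}{6} = \frac{\frac{1}{8} + \frac{19}{10}}{6} = \frac{1}{6} \cdot \frac{81}{40} = \frac{27}{80} \approx 0.3375$)
$\left(l + Z{\left(5,6 \right)}\right)^{2} = \left(\frac{27}{80} + \left(24 + 6\right)\right)^{2} = \left(\frac{27}{80} + 30\right)^{2} = \left(\frac{2427}{80}\right)^{2} = \frac{5890329}{6400}$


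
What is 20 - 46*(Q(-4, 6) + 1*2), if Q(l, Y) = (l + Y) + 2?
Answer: -256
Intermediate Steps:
Q(l, Y) = 2 + Y + l (Q(l, Y) = (Y + l) + 2 = 2 + Y + l)
20 - 46*(Q(-4, 6) + 1*2) = 20 - 46*((2 + 6 - 4) + 1*2) = 20 - 46*(4 + 2) = 20 - 46*6 = 20 - 276 = -256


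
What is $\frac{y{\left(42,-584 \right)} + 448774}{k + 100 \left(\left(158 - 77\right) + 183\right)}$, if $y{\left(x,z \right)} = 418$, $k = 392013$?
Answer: $\frac{449192}{418413} \approx 1.0736$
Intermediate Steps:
$\frac{y{\left(42,-584 \right)} + 448774}{k + 100 \left(\left(158 - 77\right) + 183\right)} = \frac{418 + 448774}{392013 + 100 \left(\left(158 - 77\right) + 183\right)} = \frac{449192}{392013 + 100 \left(\left(158 - 77\right) + 183\right)} = \frac{449192}{392013 + 100 \left(81 + 183\right)} = \frac{449192}{392013 + 100 \cdot 264} = \frac{449192}{392013 + 26400} = \frac{449192}{418413}$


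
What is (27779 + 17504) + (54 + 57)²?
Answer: 57604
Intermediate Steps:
(27779 + 17504) + (54 + 57)² = 45283 + 111² = 45283 + 12321 = 57604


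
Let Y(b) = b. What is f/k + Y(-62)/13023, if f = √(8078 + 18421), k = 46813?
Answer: -62/13023 + 11*√219/46813 ≈ -0.0012835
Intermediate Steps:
f = 11*√219 (f = √26499 = 11*√219 ≈ 162.79)
f/k + Y(-62)/13023 = (11*√219)/46813 - 62/13023 = (11*√219)*(1/46813) - 62*1/13023 = 11*√219/46813 - 62/13023 = -62/13023 + 11*√219/46813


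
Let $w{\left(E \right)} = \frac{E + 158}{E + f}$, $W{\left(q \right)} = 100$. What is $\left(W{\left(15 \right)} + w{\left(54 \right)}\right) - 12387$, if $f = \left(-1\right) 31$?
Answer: $- \frac{282389}{23} \approx -12278.0$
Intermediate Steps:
$f = -31$
$w{\left(E \right)} = \frac{158 + E}{-31 + E}$ ($w{\left(E \right)} = \frac{E + 158}{E - 31} = \frac{158 + E}{-31 + E}$)
$\left(W{\left(15 \right)} + w{\left(54 \right)}\right) - 12387 = \left(100 + \frac{158 + 54}{-31 + 54}\right) - 12387 = \left(100 + \frac{1}{23} \cdot 212\right) - 12387 = \left(100 + \frac{212}{23}\right) - 12387 = \frac{2512}{23} - 12387 = - \frac{282389}{23}$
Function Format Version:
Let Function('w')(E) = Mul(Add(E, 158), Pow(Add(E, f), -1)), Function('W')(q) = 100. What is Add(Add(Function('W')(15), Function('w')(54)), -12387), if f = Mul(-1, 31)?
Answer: Rational(-282389, 23) ≈ -12278.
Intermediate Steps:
f = -31
Function('w')(E) = Mul(Pow(Add(-31, E), -1), Add(158, E)) (Function('w')(E) = Mul(Add(E, 158), Pow(Add(E, -31), -1)) = Mul(Add(158, E), Pow(Add(-31, E), -1)) = Mul(Pow(Add(-31, E), -1), Add(158, E)))
Add(Add(Function('W')(15), Function('w')(54)), -12387) = Add(Add(100, Mul(Pow(Add(-31, 54), -1), Add(158, 54))), -12387) = Add(Add(100, Mul(Pow(23, -1), 212)), -12387) = Add(Add(100, Mul(Rational(1, 23), 212)), -12387) = Add(Add(100, Rational(212, 23)), -12387) = Add(Rational(2512, 23), -12387) = Rational(-282389, 23)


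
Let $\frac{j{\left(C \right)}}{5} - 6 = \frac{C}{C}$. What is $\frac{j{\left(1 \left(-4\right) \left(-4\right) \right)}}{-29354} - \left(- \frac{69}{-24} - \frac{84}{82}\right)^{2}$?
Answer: $- \frac{5409608693}{1579010368} \approx -3.4259$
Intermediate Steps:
$j{\left(C \right)} = 35$ ($j{\left(C \right)} = 30 + 5 \frac{C}{C} = 30 + 5 \cdot 1 = 30 + 5 = 35$)
$\frac{j{\left(1 \left(-4\right) \left(-4\right) \right)}}{-29354} - \left(- \frac{69}{-24} - \frac{84}{82}\right)^{2} = \frac{35}{-29354} - \left(- \frac{69}{-24} - \frac{84}{82}\right)^{2} = 35 \left(- \frac{1}{29354}\right) - \left(\left(-69\right) \left(- \frac{1}{24}\right) - \frac{42}{41}\right)^{2} = - \frac{35}{29354} - \left(\frac{23}{8} - \frac{42}{41}\right)^{2} = - \frac{35}{29354} - \left(\frac{607}{328}\right)^{2} = - \frac{35}{29354} - \frac{368449}{107584} = - \frac{5409608693}{1579010368}$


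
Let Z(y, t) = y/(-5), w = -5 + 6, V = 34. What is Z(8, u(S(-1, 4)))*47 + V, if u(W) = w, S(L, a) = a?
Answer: -206/5 ≈ -41.200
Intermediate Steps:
w = 1
u(W) = 1
Z(y, t) = -y/5 (Z(y, t) = y*(-⅕) = -y/5)
Z(8, u(S(-1, 4)))*47 + V = -⅕*8*47 + 34 = -8/5*47 + 34 = -376/5 + 34 = -206/5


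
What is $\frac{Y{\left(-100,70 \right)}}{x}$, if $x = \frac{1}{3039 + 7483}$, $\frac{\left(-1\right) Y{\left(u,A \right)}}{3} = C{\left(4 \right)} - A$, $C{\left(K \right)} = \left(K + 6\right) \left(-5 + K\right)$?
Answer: $2525280$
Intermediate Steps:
$C{\left(K \right)} = \left(-5 + K\right) \left(6 + K\right)$ ($C{\left(K \right)} = \left(6 + K\right) \left(-5 + K\right) = \left(-5 + K\right) \left(6 + K\right)$)
$Y{\left(u,A \right)} = 30 + 3 A$ ($Y{\left(u,A \right)} = - 3 \left(\left(-30 + 4 + 4^{2}\right) - A\right) = - 3 \left(\left(-30 + 4 + 16\right) - A\right) = - 3 \left(-10 - A\right) = 30 + 3 A$)
$x = \frac{1}{10522} \approx 9.5039 \cdot 10^{-5}$
$\frac{Y{\left(-100,70 \right)}}{x} = \left(30 + 3 \cdot 70\right) \frac{1}{\frac{1}{10522}} = \left(30 + 210\right) 10522 = 240 \cdot 10522 = 2525280$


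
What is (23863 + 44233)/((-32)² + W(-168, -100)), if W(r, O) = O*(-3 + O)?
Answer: 896/149 ≈ 6.0134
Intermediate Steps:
(23863 + 44233)/((-32)² + W(-168, -100)) = (23863 + 44233)/((-32)² - 100*(-3 - 100)) = 68096/(1024 - 100*(-103)) = 68096/(1024 + 10300) = 68096/11324 = 68096*(1/11324) = 896/149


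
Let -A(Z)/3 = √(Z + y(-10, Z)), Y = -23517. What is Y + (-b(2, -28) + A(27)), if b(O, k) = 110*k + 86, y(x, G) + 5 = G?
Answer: -20544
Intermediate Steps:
y(x, G) = -5 + G
b(O, k) = 86 + 110*k
A(Z) = -3*√(-5 + 2*Z) (A(Z) = -3*√(Z + (-5 + Z)) = -3*√(-5 + 2*Z))
Y + (-b(2, -28) + A(27)) = -23517 + (-(86 + 110*(-28)) - 3*√(-5 + 2*27)) = -23517 + (-(86 - 3080) - 3*√(-5 + 54)) = -23517 + (-1*(-2994) - 3*√49) = -23517 + (2994 - 3*7) = -23517 + (2994 - 21) = -23517 + 2973 = -20544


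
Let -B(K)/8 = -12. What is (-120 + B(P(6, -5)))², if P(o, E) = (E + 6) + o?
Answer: 576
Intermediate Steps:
P(o, E) = 6 + E + o (P(o, E) = (6 + E) + o = 6 + E + o)
B(K) = 96 (B(K) = -8*(-12) = 96)
(-120 + B(P(6, -5)))² = (-120 + 96)² = (-24)² = 576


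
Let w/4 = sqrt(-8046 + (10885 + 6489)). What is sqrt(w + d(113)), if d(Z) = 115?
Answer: sqrt(115 + 16*sqrt(583)) ≈ 22.390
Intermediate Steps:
w = 16*sqrt(583) (w = 4*sqrt(-8046 + (10885 + 6489)) = 4*sqrt(-8046 + 17374) = 4*sqrt(9328) = 4*(4*sqrt(583)) = 16*sqrt(583) ≈ 386.33)
sqrt(w + d(113)) = sqrt(16*sqrt(583) + 115) = sqrt(115 + 16*sqrt(583))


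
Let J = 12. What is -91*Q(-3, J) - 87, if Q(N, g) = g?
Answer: -1179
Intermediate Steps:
-91*Q(-3, J) - 87 = -91*12 - 87 = -1092 - 87 = -1179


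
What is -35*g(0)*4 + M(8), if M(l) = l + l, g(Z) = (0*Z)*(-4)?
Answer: 16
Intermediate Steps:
g(Z) = 0 (g(Z) = 0*(-4) = 0)
M(l) = 2*l
-35*g(0)*4 + M(8) = -0*4 + 2*8 = -35*0 + 16 = 0 + 16 = 16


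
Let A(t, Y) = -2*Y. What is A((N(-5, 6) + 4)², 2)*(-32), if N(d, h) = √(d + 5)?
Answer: 128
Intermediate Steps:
N(d, h) = √(5 + d)
A((N(-5, 6) + 4)², 2)*(-32) = -2*2*(-32) = -4*(-32) = 128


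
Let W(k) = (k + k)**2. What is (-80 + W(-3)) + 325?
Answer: 281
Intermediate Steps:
W(k) = 4*k**2 (W(k) = (2*k)**2 = 4*k**2)
(-80 + W(-3)) + 325 = (-80 + 4*(-3)**2) + 325 = (-80 + 4*9) + 325 = (-80 + 36) + 325 = -44 + 325 = 281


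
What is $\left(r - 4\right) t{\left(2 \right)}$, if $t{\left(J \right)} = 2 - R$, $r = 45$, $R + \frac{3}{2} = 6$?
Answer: $- \frac{205}{2} \approx -102.5$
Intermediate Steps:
$R = \frac{9}{2}$ ($R = - \frac{3}{2} + 6 = \frac{9}{2} \approx 4.5$)
$t{\left(J \right)} = - \frac{5}{2}$ ($t{\left(J \right)} = 2 - \frac{9}{2} = - \frac{5}{2}$)
$\left(r - 4\right) t{\left(2 \right)} = \left(45 - 4\right) \left(- \frac{5}{2}\right) = 41 \left(- \frac{5}{2}\right) = - \frac{205}{2}$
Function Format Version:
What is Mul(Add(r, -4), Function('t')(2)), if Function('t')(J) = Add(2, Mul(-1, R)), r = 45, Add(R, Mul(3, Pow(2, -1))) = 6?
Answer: Rational(-205, 2) ≈ -102.50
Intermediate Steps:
R = Rational(9, 2) (R = Add(Rational(-3, 2), 6) = Rational(9, 2) ≈ 4.5000)
Function('t')(J) = Rational(-5, 2) (Function('t')(J) = Add(2, Mul(-1, Rational(9, 2))) = Add(2, Rational(-9, 2)) = Rational(-5, 2))
Mul(Add(r, -4), Function('t')(2)) = Mul(Add(45, -4), Rational(-5, 2)) = Mul(41, Rational(-5, 2)) = Rational(-205, 2)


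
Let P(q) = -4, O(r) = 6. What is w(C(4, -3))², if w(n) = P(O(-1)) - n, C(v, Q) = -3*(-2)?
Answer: 100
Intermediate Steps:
C(v, Q) = 6
w(n) = -4 - n
w(C(4, -3))² = (-4 - 1*6)² = (-4 - 6)² = (-10)² = 100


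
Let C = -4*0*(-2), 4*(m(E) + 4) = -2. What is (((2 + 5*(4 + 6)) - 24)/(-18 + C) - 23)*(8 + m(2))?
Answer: -1547/18 ≈ -85.944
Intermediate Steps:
m(E) = -9/2 (m(E) = -4 + (¼)*(-2) = -4 - ½ = -9/2)
C = 0 (C = 0*(-2) = 0)
(((2 + 5*(4 + 6)) - 24)/(-18 + C) - 23)*(8 + m(2)) = (((2 + 5*(4 + 6)) - 24)/(-18 + 0) - 23)*(8 - 9/2) = (((2 + 5*10) - 24)/(-18) - 23)*(7/2) = (((2 + 50) - 24)*(-1/18) - 23)*(7/2) = ((52 - 24)*(-1/18) - 23)*(7/2) = (28*(-1/18) - 23)*(7/2) = (-14/9 - 23)*(7/2) = -221/9*7/2 = -1547/18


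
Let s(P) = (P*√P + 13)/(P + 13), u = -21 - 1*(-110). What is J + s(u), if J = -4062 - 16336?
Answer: -2080583/102 + 89*√89/102 ≈ -20390.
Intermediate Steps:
u = 89 (u = -21 + 110 = 89)
s(P) = (13 + P^(3/2))/(13 + P) (s(P) = (P^(3/2) + 13)/(13 + P) = (13 + P^(3/2))/(13 + P))
J = -20398
J + s(u) = -20398 + (13 + 89^(3/2))/(13 + 89) = -20398 + (13 + 89*√89)/102 = -20398 + (13/102 + 89*√89/102) = -2080583/102 + 89*√89/102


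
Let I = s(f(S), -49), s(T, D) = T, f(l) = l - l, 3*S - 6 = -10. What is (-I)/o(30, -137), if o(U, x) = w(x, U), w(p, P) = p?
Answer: 0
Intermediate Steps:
S = -4/3 (S = 2 + (⅓)*(-10) = 2 - 10/3 = -4/3 ≈ -1.3333)
f(l) = 0
o(U, x) = x
I = 0
(-I)/o(30, -137) = -1*0/(-137) = 0*(-1/137) = 0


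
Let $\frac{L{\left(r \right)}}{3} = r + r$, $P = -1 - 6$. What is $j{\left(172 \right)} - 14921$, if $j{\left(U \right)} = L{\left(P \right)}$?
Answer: $-14963$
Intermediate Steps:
$P = -7$ ($P = -1 - 6 = -7$)
$L{\left(r \right)} = 6 r$ ($L{\left(r \right)} = 3 \left(r + r\right) = 3 \cdot 2 r = 6 r$)
$j{\left(U \right)} = -42$ ($j{\left(U \right)} = 6 \left(-7\right) = -42$)
$j{\left(172 \right)} - 14921 = -42 - 14921 = -14963$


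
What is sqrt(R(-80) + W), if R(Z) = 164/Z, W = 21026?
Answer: sqrt(2102395)/10 ≈ 145.00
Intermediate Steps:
sqrt(R(-80) + W) = sqrt(164/(-80) + 21026) = sqrt(164*(-1/80) + 21026) = sqrt(-41/20 + 21026) = sqrt(420479/20) = sqrt(2102395)/10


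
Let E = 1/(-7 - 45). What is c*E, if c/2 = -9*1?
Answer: 9/26 ≈ 0.34615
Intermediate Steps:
E = -1/52 (E = 1/(-52) = -1/52 ≈ -0.019231)
c = -18 (c = 2*(-9*1) = 2*(-9) = -18)
c*E = -18*(-1/52) = 9/26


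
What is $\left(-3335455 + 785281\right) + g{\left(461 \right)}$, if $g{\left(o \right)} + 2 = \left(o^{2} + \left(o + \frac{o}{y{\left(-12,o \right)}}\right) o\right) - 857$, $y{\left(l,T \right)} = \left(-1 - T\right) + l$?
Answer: $- \frac{1007932255}{474} \approx -2.1264 \cdot 10^{6}$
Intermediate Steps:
$y{\left(l,T \right)} = -1 + l - T$
$g{\left(o \right)} = -859 + o^{2} + o \left(o + \frac{o}{-13 - o}\right)$ ($g{\left(o \right)} = -2 - \left(857 - o^{2} - \left(o + \frac{o}{-1 - 12 - o}\right) o\right) = -2 - \left(857 - o^{2} - \left(o + \frac{o}{-13 - o}\right) o\right) = -2 - \left(857 - o^{2} - o \left(o + \frac{o}{-13 - o}\right)\right) = -2 + \left(-857 + o^{2} + o \left(o + \frac{o}{-13 - o}\right)\right) = -859 + o^{2} + o \left(o + \frac{o}{-13 - o}\right)$)
$\left(-3335455 + 785281\right) + g{\left(461 \right)} = \left(-3335455 + 785281\right) + \frac{- 461^{2} + \left(-859 + 2 \cdot 461^{2}\right) \left(13 + 461\right)}{13 + 461} = -2550174 + \frac{\left(-1\right) 212521 + \left(-859 + 2 \cdot 212521\right) 474}{474} = -2550174 + \frac{-212521 + \left(-859 + 425042\right) 474}{474} = -2550174 + \frac{-212521 + 424183 \cdot 474}{474} = -2550174 + \frac{-212521 + 201062742}{474} = -2550174 + \frac{1}{474} \cdot 200850221 = -2550174 + \frac{200850221}{474} = - \frac{1007932255}{474}$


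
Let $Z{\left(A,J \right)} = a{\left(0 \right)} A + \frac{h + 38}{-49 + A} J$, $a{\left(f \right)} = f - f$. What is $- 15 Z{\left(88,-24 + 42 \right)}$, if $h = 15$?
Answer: $- \frac{4770}{13} \approx -366.92$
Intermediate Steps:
$a{\left(f \right)} = 0$
$Z{\left(A,J \right)} = \frac{53 J}{-49 + A}$ ($Z{\left(A,J \right)} = 0 A + \frac{15 + 38}{-49 + A} J = 0 + \frac{53}{-49 + A} J = 0 + \frac{53 J}{-49 + A} = \frac{53 J}{-49 + A}$)
$- 15 Z{\left(88,-24 + 42 \right)} = - 15 \frac{53 \left(-24 + 42\right)}{-49 + 88} = - 15 \cdot 53 \cdot 18 \cdot \frac{1}{39} = \left(-15\right) \frac{318}{13} = - \frac{4770}{13}$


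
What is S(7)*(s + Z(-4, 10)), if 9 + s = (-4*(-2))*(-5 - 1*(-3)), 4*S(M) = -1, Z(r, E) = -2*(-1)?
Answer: 23/4 ≈ 5.7500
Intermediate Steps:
Z(r, E) = 2
S(M) = -¼ (S(M) = (¼)*(-1) = -¼)
s = -25 (s = -9 + (-4*(-2))*(-5 - 1*(-3)) = -9 + 8*(-5 + 3) = -9 + 8*(-2) = -9 - 16 = -25)
S(7)*(s + Z(-4, 10)) = -(-25 + 2)/4 = -¼*(-23) = 23/4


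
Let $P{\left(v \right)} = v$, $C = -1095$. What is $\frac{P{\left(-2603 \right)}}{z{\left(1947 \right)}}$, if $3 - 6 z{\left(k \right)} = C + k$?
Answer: $\frac{5206}{283} \approx 18.396$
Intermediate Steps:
$z{\left(k \right)} = 183 - \frac{k}{6}$ ($z{\left(k \right)} = \frac{1}{2} - \frac{-1095 + k}{6} = \frac{1}{2} - \left(- \frac{365}{2} + \frac{k}{6}\right) = 183 - \frac{k}{6}$)
$\frac{P{\left(-2603 \right)}}{z{\left(1947 \right)}} = - \frac{2603}{183 - \frac{649}{2}} = - \frac{2603}{- \frac{283}{2}} = \left(-2603\right) \left(- \frac{2}{283}\right) = \frac{5206}{283}$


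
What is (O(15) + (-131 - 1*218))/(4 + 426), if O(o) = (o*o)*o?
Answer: 1513/215 ≈ 7.0372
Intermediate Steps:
O(o) = o³ (O(o) = o²*o = o³)
(O(15) + (-131 - 1*218))/(4 + 426) = (15³ + (-131 - 1*218))/(4 + 426) = (3375 + (-131 - 218))/430 = (3375 - 349)*(1/430) = 3026*(1/430) = 1513/215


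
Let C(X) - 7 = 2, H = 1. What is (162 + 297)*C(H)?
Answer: 4131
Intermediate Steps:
C(X) = 9 (C(X) = 7 + 2 = 9)
(162 + 297)*C(H) = (162 + 297)*9 = 459*9 = 4131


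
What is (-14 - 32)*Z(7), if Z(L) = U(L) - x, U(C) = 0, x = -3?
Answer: -138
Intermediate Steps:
Z(L) = 3 (Z(L) = 0 - 1*(-3) = 0 + 3 = 3)
(-14 - 32)*Z(7) = (-14 - 32)*3 = -46*3 = -138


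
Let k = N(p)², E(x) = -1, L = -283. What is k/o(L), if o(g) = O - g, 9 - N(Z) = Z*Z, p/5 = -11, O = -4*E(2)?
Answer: 9096256/287 ≈ 31694.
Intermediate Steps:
O = 4 (O = -4*(-1) = 4)
p = -55 (p = 5*(-11) = -55)
N(Z) = 9 - Z² (N(Z) = 9 - Z*Z = 9 - Z²)
k = 9096256 (k = (9 - 1*(-55)²)² = (9 - 1*3025)² = (9 - 3025)² = (-3016)² = 9096256)
o(g) = 4 - g
k/o(L) = 9096256/(4 - 1*(-283)) = 9096256/(4 + 283) = 9096256/287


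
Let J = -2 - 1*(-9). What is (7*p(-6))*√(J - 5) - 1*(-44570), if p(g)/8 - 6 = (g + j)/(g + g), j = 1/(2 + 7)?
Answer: 44570 + 9814*√2/27 ≈ 45084.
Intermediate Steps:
j = ⅑ (j = 1/9 = ⅑ ≈ 0.11111)
J = 7 (J = -2 + 9 = 7)
p(g) = 48 + 4*(⅑ + g)/g (p(g) = 48 + 8*((g + ⅑)/(g + g)) = 48 + 8*((⅑ + g)/((2*g))) = 48 + 8*((⅑ + g)*(1/(2*g))) = 48 + 8*((⅑ + g)/(2*g)) = 48 + 4*(⅑ + g)/g)
(7*p(-6))*√(J - 5) - 1*(-44570) = (7*(52 + (4/9)/(-6)))*√(7 - 5) - 1*(-44570) = (7*(52 + (4/9)*(-⅙)))*√2 + 44570 = (7*(52 - 2/27))*√2 + 44570 = (7*(1402/27))*√2 + 44570 = 9814*√2/27 + 44570 = 44570 + 9814*√2/27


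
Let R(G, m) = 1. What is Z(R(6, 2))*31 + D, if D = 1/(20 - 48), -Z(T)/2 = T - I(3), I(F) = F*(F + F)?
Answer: 29511/28 ≈ 1054.0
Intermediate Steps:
I(F) = 2*F² (I(F) = F*(2*F) = 2*F²)
Z(T) = 36 - 2*T (Z(T) = -2*(T - 2*3²) = -2*(T - 2*9) = -2*(T - 1*18) = -2*(T - 18) = -2*(-18 + T) = 36 - 2*T)
D = -1/28 (D = 1/(-28) = -1/28 ≈ -0.035714)
Z(R(6, 2))*31 + D = (36 - 2*1)*31 - 1/28 = (36 - 2)*31 - 1/28 = 34*31 - 1/28 = 1054 - 1/28 = 29511/28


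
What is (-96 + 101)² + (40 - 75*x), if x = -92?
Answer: 6965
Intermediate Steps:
(-96 + 101)² + (40 - 75*x) = (-96 + 101)² + (40 - 75*(-92)) = 5² + (40 + 6900) = 25 + 6940 = 6965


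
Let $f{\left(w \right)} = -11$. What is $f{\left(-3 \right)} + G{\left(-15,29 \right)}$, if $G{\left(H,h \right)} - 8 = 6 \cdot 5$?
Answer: $27$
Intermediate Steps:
$G{\left(H,h \right)} = 38$ ($G{\left(H,h \right)} = 8 + 6 \cdot 5 = 8 + 30 = 38$)
$f{\left(-3 \right)} + G{\left(-15,29 \right)} = -11 + 38 = 27$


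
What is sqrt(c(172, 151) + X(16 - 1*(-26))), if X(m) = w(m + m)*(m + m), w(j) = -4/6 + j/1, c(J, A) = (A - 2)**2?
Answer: sqrt(29201) ≈ 170.88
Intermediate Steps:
c(J, A) = (-2 + A)**2
w(j) = -2/3 + j (w(j) = -4*1/6 + j*1 = -2/3 + j)
X(m) = 2*m*(-2/3 + 2*m) (X(m) = (-2/3 + (m + m))*(m + m) = (-2/3 + 2*m)*(2*m) = 2*m*(-2/3 + 2*m))
sqrt(c(172, 151) + X(16 - 1*(-26))) = sqrt((-2 + 151)**2 + 4*(16 - 1*(-26))*(-1 + 3*(16 - 1*(-26)))/3) = sqrt(149**2 + 4*(16 + 26)*(-1 + 3*(16 + 26))/3) = sqrt(22201 + (4/3)*42*(-1 + 3*42)) = sqrt(22201 + (4/3)*42*(-1 + 126)) = sqrt(22201 + (4/3)*42*125) = sqrt(22201 + 7000) = sqrt(29201)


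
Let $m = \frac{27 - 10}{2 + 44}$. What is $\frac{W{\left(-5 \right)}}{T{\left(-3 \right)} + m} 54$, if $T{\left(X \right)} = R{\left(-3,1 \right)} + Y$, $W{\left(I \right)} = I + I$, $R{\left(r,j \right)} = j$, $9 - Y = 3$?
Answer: $- \frac{8280}{113} \approx -73.274$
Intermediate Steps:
$Y = 6$ ($Y = 9 - 3 = 6$)
$W{\left(I \right)} = 2 I$
$m = \frac{17}{46} \approx 0.36957$
$T{\left(X \right)} = 7$ ($T{\left(X \right)} = 1 + 6 = 7$)
$\frac{W{\left(-5 \right)}}{T{\left(-3 \right)} + m} 54 = \frac{2 \left(-5\right)}{7 + \frac{17}{46}} \cdot 54 = \frac{1}{\frac{339}{46}} \left(-10\right) 54 = \frac{46}{339} \left(-10\right) 54 = \left(- \frac{460}{339}\right) 54 = - \frac{8280}{113}$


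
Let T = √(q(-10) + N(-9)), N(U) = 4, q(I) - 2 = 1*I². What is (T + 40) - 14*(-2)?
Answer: 68 + √106 ≈ 78.296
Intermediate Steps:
q(I) = 2 + I² (q(I) = 2 + 1*I² = 2 + I²)
T = √106 (T = √((2 + (-10)²) + 4) = √((2 + 100) + 4) = √(102 + 4) = √106 ≈ 10.296)
(T + 40) - 14*(-2) = (√106 + 40) - 14*(-2) = (40 + √106) + 28 = 68 + √106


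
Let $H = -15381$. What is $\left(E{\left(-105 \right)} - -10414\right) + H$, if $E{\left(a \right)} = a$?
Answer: $-5072$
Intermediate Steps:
$\left(E{\left(-105 \right)} - -10414\right) + H = \left(-105 - -10414\right) - 15381 = \left(-105 + 10414\right) - 15381 = 10309 - 15381 = -5072$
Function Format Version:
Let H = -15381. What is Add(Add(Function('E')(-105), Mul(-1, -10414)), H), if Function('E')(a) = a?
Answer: -5072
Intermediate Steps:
Add(Add(Function('E')(-105), Mul(-1, -10414)), H) = Add(Add(-105, Mul(-1, -10414)), -15381) = Add(Add(-105, 10414), -15381) = Add(10309, -15381) = -5072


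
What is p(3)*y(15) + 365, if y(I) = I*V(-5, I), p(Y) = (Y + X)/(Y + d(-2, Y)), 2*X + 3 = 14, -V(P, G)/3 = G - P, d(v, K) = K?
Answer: -910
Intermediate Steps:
V(P, G) = -3*G + 3*P (V(P, G) = -3*(G - P) = -3*G + 3*P)
X = 11/2 (X = -3/2 + (1/2)*14 = -3/2 + 7 = 11/2 ≈ 5.5000)
p(Y) = (11/2 + Y)/(2*Y) (p(Y) = (Y + 11/2)/(Y + Y) = (11/2 + Y)/((2*Y)) = (11/2 + Y)*(1/(2*Y)) = (11/2 + Y)/(2*Y))
y(I) = I*(-15 - 3*I) (y(I) = I*(-3*I + 3*(-5)) = I*(-3*I - 15) = I*(-15 - 3*I))
p(3)*y(15) + 365 = ((1/4)*(11 + 2*3)/3)*(-3*15*(5 + 15)) + 365 = ((1/4)*(1/3)*(11 + 6))*(-3*15*20) + 365 = ((1/4)*(1/3)*17)*(-900) + 365 = (17/12)*(-900) + 365 = -1275 + 365 = -910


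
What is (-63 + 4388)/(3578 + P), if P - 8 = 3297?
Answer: 4325/6883 ≈ 0.62836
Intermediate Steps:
P = 3305 (P = 8 + 3297 = 3305)
(-63 + 4388)/(3578 + P) = (-63 + 4388)/(3578 + 3305) = 4325/6883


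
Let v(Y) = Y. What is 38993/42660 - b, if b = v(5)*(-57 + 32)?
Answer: 5371493/42660 ≈ 125.91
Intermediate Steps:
b = -125 (b = 5*(-57 + 32) = 5*(-25) = -125)
38993/42660 - b = 38993/42660 - 1*(-125) = 38993*(1/42660) + 125 = 38993/42660 + 125 = 5371493/42660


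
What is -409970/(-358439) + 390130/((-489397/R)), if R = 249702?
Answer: -34917579462905050/175418971283 ≈ -1.9905e+5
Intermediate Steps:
-409970/(-358439) + 390130/((-489397/R)) = -409970/(-358439) + 390130/((-489397/249702)) = -409970*(-1/358439) + 390130/((-489397*1/249702)) = 409970/358439 + 390130/(-489397/249702) = 409970/358439 + 390130*(-249702/489397) = 409970/358439 - 97416241260/489397 = -34917579462905050/175418971283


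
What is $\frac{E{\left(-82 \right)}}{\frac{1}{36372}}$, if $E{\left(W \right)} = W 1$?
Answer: $-2982504$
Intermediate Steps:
$E{\left(W \right)} = W$
$\frac{E{\left(-82 \right)}}{\frac{1}{36372}} = - \frac{82}{\frac{1}{36372}} = - 82 \frac{1}{\frac{1}{36372}} = \left(-82\right) 36372 = -2982504$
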